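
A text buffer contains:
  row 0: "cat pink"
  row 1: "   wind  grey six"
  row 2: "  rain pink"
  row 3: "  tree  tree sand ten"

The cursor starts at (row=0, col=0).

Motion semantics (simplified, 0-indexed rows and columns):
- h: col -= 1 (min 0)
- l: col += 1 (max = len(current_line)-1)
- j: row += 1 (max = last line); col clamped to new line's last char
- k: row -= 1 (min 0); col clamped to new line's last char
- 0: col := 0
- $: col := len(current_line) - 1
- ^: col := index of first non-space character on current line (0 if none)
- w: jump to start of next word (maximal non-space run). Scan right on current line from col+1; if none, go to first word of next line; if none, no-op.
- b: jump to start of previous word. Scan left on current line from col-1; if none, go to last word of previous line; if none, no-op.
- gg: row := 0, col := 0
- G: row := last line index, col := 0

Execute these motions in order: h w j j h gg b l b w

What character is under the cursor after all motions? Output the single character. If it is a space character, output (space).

After 1 (h): row=0 col=0 char='c'
After 2 (w): row=0 col=4 char='p'
After 3 (j): row=1 col=4 char='i'
After 4 (j): row=2 col=4 char='i'
After 5 (h): row=2 col=3 char='a'
After 6 (gg): row=0 col=0 char='c'
After 7 (b): row=0 col=0 char='c'
After 8 (l): row=0 col=1 char='a'
After 9 (b): row=0 col=0 char='c'
After 10 (w): row=0 col=4 char='p'

Answer: p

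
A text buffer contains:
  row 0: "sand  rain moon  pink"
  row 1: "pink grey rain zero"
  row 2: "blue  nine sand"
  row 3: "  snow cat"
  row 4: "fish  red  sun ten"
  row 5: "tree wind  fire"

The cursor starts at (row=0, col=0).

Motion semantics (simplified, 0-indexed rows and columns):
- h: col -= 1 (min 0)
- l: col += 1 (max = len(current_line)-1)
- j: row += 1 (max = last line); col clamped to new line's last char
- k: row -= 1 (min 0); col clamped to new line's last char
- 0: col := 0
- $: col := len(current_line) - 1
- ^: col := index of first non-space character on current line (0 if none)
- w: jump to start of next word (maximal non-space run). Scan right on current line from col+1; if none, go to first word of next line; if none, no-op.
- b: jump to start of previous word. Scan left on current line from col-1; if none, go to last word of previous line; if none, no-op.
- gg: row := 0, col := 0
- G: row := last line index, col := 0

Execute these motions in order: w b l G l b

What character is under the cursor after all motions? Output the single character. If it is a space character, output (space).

Answer: t

Derivation:
After 1 (w): row=0 col=6 char='r'
After 2 (b): row=0 col=0 char='s'
After 3 (l): row=0 col=1 char='a'
After 4 (G): row=5 col=0 char='t'
After 5 (l): row=5 col=1 char='r'
After 6 (b): row=5 col=0 char='t'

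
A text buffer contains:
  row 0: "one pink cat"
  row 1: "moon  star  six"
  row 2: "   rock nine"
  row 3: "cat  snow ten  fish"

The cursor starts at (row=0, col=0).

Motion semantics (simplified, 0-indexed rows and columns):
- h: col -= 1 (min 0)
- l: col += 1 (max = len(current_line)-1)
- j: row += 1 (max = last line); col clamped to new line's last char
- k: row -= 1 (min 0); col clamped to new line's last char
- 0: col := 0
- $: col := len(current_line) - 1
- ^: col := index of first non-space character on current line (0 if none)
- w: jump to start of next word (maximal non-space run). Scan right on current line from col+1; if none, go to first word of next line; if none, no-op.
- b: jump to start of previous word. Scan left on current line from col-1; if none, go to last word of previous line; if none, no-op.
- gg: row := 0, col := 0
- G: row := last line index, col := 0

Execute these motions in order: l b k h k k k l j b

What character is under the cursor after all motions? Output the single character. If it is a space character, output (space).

Answer: m

Derivation:
After 1 (l): row=0 col=1 char='n'
After 2 (b): row=0 col=0 char='o'
After 3 (k): row=0 col=0 char='o'
After 4 (h): row=0 col=0 char='o'
After 5 (k): row=0 col=0 char='o'
After 6 (k): row=0 col=0 char='o'
After 7 (k): row=0 col=0 char='o'
After 8 (l): row=0 col=1 char='n'
After 9 (j): row=1 col=1 char='o'
After 10 (b): row=1 col=0 char='m'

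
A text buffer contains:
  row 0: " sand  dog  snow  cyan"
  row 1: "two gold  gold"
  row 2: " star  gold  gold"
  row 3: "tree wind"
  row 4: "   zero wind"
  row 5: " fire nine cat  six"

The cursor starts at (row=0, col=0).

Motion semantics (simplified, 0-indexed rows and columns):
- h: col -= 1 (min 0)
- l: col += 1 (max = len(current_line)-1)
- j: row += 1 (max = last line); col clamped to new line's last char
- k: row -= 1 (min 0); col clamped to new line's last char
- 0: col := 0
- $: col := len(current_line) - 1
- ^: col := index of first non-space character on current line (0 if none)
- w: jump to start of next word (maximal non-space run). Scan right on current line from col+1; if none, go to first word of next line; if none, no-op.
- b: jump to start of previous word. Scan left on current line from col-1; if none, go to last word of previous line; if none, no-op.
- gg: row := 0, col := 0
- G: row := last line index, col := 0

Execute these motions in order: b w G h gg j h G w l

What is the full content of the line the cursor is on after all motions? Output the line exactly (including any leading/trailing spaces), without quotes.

After 1 (b): row=0 col=0 char='_'
After 2 (w): row=0 col=1 char='s'
After 3 (G): row=5 col=0 char='_'
After 4 (h): row=5 col=0 char='_'
After 5 (gg): row=0 col=0 char='_'
After 6 (j): row=1 col=0 char='t'
After 7 (h): row=1 col=0 char='t'
After 8 (G): row=5 col=0 char='_'
After 9 (w): row=5 col=1 char='f'
After 10 (l): row=5 col=2 char='i'

Answer:  fire nine cat  six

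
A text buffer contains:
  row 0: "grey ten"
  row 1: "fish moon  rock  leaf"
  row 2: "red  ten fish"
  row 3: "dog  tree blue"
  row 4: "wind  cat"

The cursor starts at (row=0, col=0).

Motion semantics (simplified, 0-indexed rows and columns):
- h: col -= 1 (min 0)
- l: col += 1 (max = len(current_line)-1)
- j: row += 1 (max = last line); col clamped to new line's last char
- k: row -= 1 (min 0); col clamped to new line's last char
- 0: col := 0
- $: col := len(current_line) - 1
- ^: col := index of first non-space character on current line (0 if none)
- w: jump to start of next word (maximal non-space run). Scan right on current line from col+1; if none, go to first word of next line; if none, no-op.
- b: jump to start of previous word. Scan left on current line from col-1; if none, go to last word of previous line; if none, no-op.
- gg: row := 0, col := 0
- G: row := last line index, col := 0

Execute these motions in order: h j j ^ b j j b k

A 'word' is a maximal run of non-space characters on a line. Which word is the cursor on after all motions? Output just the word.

After 1 (h): row=0 col=0 char='g'
After 2 (j): row=1 col=0 char='f'
After 3 (j): row=2 col=0 char='r'
After 4 (^): row=2 col=0 char='r'
After 5 (b): row=1 col=17 char='l'
After 6 (j): row=2 col=12 char='h'
After 7 (j): row=3 col=12 char='u'
After 8 (b): row=3 col=10 char='b'
After 9 (k): row=2 col=10 char='i'

Answer: fish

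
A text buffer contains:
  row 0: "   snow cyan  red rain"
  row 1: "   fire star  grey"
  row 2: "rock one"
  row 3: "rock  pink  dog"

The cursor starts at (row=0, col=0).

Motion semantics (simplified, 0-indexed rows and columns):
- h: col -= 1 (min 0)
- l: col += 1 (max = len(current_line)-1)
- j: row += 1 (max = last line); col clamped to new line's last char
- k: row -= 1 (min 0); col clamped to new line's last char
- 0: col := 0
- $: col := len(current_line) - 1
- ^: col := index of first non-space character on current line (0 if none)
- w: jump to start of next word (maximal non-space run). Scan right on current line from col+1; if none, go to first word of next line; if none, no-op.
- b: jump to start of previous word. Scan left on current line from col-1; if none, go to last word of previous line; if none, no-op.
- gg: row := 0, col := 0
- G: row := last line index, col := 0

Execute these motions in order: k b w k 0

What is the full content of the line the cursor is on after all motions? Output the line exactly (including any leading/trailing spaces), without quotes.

Answer:    snow cyan  red rain

Derivation:
After 1 (k): row=0 col=0 char='_'
After 2 (b): row=0 col=0 char='_'
After 3 (w): row=0 col=3 char='s'
After 4 (k): row=0 col=3 char='s'
After 5 (0): row=0 col=0 char='_'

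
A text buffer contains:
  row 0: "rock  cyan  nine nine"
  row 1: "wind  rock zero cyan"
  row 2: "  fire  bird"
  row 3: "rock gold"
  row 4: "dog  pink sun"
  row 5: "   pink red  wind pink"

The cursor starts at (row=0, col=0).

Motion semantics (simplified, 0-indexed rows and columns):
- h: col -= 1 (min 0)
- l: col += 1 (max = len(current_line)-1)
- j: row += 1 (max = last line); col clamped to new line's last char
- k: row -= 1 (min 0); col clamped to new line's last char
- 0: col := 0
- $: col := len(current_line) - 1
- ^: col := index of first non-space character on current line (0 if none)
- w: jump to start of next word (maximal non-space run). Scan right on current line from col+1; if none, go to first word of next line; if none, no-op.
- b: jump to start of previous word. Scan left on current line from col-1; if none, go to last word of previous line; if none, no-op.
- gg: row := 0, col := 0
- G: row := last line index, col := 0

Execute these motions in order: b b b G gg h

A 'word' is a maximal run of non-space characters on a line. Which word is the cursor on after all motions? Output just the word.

After 1 (b): row=0 col=0 char='r'
After 2 (b): row=0 col=0 char='r'
After 3 (b): row=0 col=0 char='r'
After 4 (G): row=5 col=0 char='_'
After 5 (gg): row=0 col=0 char='r'
After 6 (h): row=0 col=0 char='r'

Answer: rock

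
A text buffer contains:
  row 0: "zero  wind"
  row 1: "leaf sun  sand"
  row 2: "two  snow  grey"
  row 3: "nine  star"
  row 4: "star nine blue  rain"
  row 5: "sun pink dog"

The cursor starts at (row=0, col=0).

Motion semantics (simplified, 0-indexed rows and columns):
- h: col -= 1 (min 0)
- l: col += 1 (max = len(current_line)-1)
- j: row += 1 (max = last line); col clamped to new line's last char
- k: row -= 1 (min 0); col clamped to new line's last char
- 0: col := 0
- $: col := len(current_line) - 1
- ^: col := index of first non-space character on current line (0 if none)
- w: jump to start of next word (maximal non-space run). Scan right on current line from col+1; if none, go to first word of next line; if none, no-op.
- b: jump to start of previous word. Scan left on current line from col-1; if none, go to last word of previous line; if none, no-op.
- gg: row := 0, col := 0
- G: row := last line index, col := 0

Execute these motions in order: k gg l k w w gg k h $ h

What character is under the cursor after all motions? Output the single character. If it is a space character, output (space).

Answer: n

Derivation:
After 1 (k): row=0 col=0 char='z'
After 2 (gg): row=0 col=0 char='z'
After 3 (l): row=0 col=1 char='e'
After 4 (k): row=0 col=1 char='e'
After 5 (w): row=0 col=6 char='w'
After 6 (w): row=1 col=0 char='l'
After 7 (gg): row=0 col=0 char='z'
After 8 (k): row=0 col=0 char='z'
After 9 (h): row=0 col=0 char='z'
After 10 ($): row=0 col=9 char='d'
After 11 (h): row=0 col=8 char='n'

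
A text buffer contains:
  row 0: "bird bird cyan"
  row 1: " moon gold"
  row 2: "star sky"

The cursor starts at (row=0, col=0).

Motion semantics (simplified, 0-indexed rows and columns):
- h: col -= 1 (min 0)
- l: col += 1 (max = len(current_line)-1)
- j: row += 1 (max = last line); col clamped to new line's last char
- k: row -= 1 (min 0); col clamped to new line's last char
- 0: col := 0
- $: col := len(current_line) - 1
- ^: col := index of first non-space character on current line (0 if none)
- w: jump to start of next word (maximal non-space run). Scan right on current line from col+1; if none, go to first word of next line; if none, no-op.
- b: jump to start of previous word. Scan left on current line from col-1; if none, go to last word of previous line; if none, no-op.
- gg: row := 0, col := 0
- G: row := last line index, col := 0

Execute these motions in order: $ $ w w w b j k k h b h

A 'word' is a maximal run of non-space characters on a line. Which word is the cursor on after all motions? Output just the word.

After 1 ($): row=0 col=13 char='n'
After 2 ($): row=0 col=13 char='n'
After 3 (w): row=1 col=1 char='m'
After 4 (w): row=1 col=6 char='g'
After 5 (w): row=2 col=0 char='s'
After 6 (b): row=1 col=6 char='g'
After 7 (j): row=2 col=6 char='k'
After 8 (k): row=1 col=6 char='g'
After 9 (k): row=0 col=6 char='i'
After 10 (h): row=0 col=5 char='b'
After 11 (b): row=0 col=0 char='b'
After 12 (h): row=0 col=0 char='b'

Answer: bird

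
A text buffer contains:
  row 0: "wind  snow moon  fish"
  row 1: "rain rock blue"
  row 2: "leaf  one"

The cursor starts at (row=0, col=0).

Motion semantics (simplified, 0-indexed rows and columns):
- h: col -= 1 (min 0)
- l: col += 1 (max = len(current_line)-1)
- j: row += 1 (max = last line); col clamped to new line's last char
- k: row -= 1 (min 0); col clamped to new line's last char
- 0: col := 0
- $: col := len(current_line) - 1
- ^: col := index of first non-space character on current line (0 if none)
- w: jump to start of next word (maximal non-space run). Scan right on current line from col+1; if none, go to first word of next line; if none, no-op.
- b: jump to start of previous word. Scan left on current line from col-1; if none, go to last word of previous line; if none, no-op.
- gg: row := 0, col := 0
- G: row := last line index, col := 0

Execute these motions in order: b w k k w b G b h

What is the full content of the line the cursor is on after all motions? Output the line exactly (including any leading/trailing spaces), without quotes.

Answer: rain rock blue

Derivation:
After 1 (b): row=0 col=0 char='w'
After 2 (w): row=0 col=6 char='s'
After 3 (k): row=0 col=6 char='s'
After 4 (k): row=0 col=6 char='s'
After 5 (w): row=0 col=11 char='m'
After 6 (b): row=0 col=6 char='s'
After 7 (G): row=2 col=0 char='l'
After 8 (b): row=1 col=10 char='b'
After 9 (h): row=1 col=9 char='_'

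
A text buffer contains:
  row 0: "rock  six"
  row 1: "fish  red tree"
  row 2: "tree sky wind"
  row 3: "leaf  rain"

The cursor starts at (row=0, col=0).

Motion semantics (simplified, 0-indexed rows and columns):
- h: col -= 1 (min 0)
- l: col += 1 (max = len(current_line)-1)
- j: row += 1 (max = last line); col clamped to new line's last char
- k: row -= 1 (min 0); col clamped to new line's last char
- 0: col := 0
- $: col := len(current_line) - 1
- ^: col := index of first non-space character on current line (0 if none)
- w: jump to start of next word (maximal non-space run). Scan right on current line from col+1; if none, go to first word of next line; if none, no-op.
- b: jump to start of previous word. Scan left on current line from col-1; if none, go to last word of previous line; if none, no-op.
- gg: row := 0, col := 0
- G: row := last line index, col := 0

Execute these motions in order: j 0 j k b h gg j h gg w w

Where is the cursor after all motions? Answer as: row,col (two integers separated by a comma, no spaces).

After 1 (j): row=1 col=0 char='f'
After 2 (0): row=1 col=0 char='f'
After 3 (j): row=2 col=0 char='t'
After 4 (k): row=1 col=0 char='f'
After 5 (b): row=0 col=6 char='s'
After 6 (h): row=0 col=5 char='_'
After 7 (gg): row=0 col=0 char='r'
After 8 (j): row=1 col=0 char='f'
After 9 (h): row=1 col=0 char='f'
After 10 (gg): row=0 col=0 char='r'
After 11 (w): row=0 col=6 char='s'
After 12 (w): row=1 col=0 char='f'

Answer: 1,0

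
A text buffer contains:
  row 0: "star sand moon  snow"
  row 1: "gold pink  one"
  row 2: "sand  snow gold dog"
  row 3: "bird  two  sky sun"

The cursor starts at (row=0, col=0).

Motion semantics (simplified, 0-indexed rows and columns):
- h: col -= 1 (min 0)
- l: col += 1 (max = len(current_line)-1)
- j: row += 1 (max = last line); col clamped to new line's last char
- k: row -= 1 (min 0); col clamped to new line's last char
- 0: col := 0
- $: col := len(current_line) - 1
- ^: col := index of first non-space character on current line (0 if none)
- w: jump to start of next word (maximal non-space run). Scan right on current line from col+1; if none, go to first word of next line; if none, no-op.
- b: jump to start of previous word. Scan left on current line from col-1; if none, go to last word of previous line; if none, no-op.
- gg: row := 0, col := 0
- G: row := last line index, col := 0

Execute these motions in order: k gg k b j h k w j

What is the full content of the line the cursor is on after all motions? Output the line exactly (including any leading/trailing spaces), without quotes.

Answer: gold pink  one

Derivation:
After 1 (k): row=0 col=0 char='s'
After 2 (gg): row=0 col=0 char='s'
After 3 (k): row=0 col=0 char='s'
After 4 (b): row=0 col=0 char='s'
After 5 (j): row=1 col=0 char='g'
After 6 (h): row=1 col=0 char='g'
After 7 (k): row=0 col=0 char='s'
After 8 (w): row=0 col=5 char='s'
After 9 (j): row=1 col=5 char='p'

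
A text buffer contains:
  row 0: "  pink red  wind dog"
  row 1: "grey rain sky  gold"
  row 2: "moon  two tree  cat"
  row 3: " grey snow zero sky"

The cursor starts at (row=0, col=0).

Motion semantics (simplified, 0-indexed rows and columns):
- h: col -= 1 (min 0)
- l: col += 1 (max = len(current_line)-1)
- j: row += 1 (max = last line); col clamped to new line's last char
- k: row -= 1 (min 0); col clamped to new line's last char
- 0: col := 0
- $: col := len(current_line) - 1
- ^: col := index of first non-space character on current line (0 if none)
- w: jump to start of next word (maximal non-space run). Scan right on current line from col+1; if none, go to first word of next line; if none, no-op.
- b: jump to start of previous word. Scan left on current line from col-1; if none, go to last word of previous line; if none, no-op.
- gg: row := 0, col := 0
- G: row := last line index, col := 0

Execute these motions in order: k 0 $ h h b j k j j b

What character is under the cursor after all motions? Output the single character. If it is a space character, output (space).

Answer: t

Derivation:
After 1 (k): row=0 col=0 char='_'
After 2 (0): row=0 col=0 char='_'
After 3 ($): row=0 col=19 char='g'
After 4 (h): row=0 col=18 char='o'
After 5 (h): row=0 col=17 char='d'
After 6 (b): row=0 col=12 char='w'
After 7 (j): row=1 col=12 char='y'
After 8 (k): row=0 col=12 char='w'
After 9 (j): row=1 col=12 char='y'
After 10 (j): row=2 col=12 char='e'
After 11 (b): row=2 col=10 char='t'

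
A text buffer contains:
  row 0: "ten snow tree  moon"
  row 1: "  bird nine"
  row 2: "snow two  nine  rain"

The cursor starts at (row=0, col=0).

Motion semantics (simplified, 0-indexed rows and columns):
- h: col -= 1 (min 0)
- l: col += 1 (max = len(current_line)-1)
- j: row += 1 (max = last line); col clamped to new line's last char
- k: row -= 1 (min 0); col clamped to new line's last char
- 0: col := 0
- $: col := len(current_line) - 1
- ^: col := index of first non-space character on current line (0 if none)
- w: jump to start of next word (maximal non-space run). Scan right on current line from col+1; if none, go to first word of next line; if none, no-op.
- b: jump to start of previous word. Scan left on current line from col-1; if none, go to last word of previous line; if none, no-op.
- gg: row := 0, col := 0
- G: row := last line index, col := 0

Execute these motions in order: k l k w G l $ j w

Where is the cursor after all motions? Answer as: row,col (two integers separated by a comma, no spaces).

After 1 (k): row=0 col=0 char='t'
After 2 (l): row=0 col=1 char='e'
After 3 (k): row=0 col=1 char='e'
After 4 (w): row=0 col=4 char='s'
After 5 (G): row=2 col=0 char='s'
After 6 (l): row=2 col=1 char='n'
After 7 ($): row=2 col=19 char='n'
After 8 (j): row=2 col=19 char='n'
After 9 (w): row=2 col=19 char='n'

Answer: 2,19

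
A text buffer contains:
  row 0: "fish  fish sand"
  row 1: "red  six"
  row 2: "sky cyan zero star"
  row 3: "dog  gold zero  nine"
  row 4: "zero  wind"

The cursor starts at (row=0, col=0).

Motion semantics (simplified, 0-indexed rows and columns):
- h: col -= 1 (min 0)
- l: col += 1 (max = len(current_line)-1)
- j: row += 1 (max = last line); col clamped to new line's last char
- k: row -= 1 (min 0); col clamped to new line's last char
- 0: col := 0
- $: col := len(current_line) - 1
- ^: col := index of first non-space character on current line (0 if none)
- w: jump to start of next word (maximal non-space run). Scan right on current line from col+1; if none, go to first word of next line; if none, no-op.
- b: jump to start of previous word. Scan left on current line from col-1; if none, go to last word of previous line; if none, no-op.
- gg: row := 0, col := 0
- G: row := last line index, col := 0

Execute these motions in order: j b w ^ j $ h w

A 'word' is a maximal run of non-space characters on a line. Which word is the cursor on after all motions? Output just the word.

Answer: dog

Derivation:
After 1 (j): row=1 col=0 char='r'
After 2 (b): row=0 col=11 char='s'
After 3 (w): row=1 col=0 char='r'
After 4 (^): row=1 col=0 char='r'
After 5 (j): row=2 col=0 char='s'
After 6 ($): row=2 col=17 char='r'
After 7 (h): row=2 col=16 char='a'
After 8 (w): row=3 col=0 char='d'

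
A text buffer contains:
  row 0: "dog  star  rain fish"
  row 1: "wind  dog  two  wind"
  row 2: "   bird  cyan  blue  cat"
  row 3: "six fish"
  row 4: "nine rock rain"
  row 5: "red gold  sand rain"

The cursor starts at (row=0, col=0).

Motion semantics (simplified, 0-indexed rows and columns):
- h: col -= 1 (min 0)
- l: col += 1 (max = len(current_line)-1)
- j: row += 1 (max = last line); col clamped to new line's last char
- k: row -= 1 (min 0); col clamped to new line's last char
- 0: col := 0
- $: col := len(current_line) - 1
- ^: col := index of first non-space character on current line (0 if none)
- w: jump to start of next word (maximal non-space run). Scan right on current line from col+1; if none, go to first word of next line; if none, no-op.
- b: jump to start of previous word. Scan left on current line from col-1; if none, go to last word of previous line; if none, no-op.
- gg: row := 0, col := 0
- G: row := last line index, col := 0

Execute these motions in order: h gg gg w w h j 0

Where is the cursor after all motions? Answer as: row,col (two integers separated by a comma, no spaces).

After 1 (h): row=0 col=0 char='d'
After 2 (gg): row=0 col=0 char='d'
After 3 (gg): row=0 col=0 char='d'
After 4 (w): row=0 col=5 char='s'
After 5 (w): row=0 col=11 char='r'
After 6 (h): row=0 col=10 char='_'
After 7 (j): row=1 col=10 char='_'
After 8 (0): row=1 col=0 char='w'

Answer: 1,0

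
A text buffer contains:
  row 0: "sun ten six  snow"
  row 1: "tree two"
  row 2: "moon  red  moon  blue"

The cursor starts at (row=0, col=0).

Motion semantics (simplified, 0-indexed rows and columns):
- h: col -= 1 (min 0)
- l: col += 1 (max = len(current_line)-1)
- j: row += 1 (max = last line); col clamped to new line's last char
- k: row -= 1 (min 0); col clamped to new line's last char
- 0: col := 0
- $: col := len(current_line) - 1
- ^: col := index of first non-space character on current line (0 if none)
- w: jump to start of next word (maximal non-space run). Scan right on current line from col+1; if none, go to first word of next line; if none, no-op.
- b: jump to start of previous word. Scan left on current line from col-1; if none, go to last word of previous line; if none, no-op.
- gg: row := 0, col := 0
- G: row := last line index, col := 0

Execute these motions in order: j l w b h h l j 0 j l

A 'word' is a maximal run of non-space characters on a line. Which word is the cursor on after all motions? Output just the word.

Answer: moon

Derivation:
After 1 (j): row=1 col=0 char='t'
After 2 (l): row=1 col=1 char='r'
After 3 (w): row=1 col=5 char='t'
After 4 (b): row=1 col=0 char='t'
After 5 (h): row=1 col=0 char='t'
After 6 (h): row=1 col=0 char='t'
After 7 (l): row=1 col=1 char='r'
After 8 (j): row=2 col=1 char='o'
After 9 (0): row=2 col=0 char='m'
After 10 (j): row=2 col=0 char='m'
After 11 (l): row=2 col=1 char='o'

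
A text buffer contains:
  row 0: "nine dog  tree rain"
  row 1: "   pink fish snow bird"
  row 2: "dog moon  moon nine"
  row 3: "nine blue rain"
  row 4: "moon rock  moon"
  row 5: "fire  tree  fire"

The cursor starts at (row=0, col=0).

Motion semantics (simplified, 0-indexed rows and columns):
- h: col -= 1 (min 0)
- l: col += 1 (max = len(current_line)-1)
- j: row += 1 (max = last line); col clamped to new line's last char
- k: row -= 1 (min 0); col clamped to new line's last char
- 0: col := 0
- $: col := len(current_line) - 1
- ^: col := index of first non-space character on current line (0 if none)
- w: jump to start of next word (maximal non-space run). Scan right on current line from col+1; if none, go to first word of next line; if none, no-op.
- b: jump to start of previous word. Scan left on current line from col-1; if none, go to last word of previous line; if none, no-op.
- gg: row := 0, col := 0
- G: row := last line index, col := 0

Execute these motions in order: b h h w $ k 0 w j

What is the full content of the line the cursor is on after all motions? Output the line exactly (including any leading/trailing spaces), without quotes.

After 1 (b): row=0 col=0 char='n'
After 2 (h): row=0 col=0 char='n'
After 3 (h): row=0 col=0 char='n'
After 4 (w): row=0 col=5 char='d'
After 5 ($): row=0 col=18 char='n'
After 6 (k): row=0 col=18 char='n'
After 7 (0): row=0 col=0 char='n'
After 8 (w): row=0 col=5 char='d'
After 9 (j): row=1 col=5 char='n'

Answer:    pink fish snow bird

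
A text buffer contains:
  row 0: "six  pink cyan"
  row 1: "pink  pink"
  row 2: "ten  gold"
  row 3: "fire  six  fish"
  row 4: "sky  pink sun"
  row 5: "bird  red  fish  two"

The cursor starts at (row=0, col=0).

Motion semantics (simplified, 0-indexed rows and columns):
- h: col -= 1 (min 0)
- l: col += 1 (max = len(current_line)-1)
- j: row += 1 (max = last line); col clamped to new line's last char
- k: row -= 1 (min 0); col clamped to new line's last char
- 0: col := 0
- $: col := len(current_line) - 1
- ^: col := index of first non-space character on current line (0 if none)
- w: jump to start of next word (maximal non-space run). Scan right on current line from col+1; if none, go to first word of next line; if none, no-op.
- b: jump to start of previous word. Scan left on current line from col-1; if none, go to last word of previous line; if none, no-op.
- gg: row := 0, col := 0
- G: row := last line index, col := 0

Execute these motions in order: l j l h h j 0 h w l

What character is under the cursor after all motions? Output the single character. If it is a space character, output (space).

Answer: o

Derivation:
After 1 (l): row=0 col=1 char='i'
After 2 (j): row=1 col=1 char='i'
After 3 (l): row=1 col=2 char='n'
After 4 (h): row=1 col=1 char='i'
After 5 (h): row=1 col=0 char='p'
After 6 (j): row=2 col=0 char='t'
After 7 (0): row=2 col=0 char='t'
After 8 (h): row=2 col=0 char='t'
After 9 (w): row=2 col=5 char='g'
After 10 (l): row=2 col=6 char='o'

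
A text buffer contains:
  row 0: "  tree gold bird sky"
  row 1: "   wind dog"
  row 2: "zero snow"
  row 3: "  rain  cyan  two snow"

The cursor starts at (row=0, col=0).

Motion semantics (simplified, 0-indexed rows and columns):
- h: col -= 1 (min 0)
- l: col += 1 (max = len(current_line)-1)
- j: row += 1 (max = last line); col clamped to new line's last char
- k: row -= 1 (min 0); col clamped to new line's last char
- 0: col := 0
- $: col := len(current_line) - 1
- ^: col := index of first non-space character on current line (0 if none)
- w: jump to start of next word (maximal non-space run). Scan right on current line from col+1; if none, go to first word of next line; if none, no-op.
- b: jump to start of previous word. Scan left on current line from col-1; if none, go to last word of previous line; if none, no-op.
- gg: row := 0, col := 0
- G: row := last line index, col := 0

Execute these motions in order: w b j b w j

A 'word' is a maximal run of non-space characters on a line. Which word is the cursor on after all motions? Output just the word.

After 1 (w): row=0 col=2 char='t'
After 2 (b): row=0 col=2 char='t'
After 3 (j): row=1 col=2 char='_'
After 4 (b): row=0 col=17 char='s'
After 5 (w): row=1 col=3 char='w'
After 6 (j): row=2 col=3 char='o'

Answer: zero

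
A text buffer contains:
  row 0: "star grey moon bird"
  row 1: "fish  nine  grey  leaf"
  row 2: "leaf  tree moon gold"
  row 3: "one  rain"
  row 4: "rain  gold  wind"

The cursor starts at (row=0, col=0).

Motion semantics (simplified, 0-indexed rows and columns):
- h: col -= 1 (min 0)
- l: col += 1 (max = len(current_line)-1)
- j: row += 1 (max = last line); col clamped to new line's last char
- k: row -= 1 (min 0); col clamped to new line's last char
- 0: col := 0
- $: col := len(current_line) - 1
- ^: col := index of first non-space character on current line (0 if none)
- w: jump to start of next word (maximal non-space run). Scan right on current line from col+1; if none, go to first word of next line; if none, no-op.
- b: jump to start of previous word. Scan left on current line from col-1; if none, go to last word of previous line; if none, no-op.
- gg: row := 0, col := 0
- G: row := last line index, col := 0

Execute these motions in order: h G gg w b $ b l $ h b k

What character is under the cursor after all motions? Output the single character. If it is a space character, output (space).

After 1 (h): row=0 col=0 char='s'
After 2 (G): row=4 col=0 char='r'
After 3 (gg): row=0 col=0 char='s'
After 4 (w): row=0 col=5 char='g'
After 5 (b): row=0 col=0 char='s'
After 6 ($): row=0 col=18 char='d'
After 7 (b): row=0 col=15 char='b'
After 8 (l): row=0 col=16 char='i'
After 9 ($): row=0 col=18 char='d'
After 10 (h): row=0 col=17 char='r'
After 11 (b): row=0 col=15 char='b'
After 12 (k): row=0 col=15 char='b'

Answer: b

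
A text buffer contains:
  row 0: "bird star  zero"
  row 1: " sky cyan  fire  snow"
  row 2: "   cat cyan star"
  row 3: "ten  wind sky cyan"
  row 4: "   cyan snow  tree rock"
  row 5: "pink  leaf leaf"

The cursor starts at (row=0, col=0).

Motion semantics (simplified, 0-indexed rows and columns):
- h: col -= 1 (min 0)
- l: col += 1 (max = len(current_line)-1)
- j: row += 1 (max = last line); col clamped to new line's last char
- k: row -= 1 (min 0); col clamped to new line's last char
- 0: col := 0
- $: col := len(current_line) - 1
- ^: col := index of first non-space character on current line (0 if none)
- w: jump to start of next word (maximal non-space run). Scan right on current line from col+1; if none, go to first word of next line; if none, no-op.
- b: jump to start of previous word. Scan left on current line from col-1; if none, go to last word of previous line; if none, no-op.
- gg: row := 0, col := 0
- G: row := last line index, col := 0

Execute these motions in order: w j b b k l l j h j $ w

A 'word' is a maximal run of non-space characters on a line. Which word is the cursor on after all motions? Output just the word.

After 1 (w): row=0 col=5 char='s'
After 2 (j): row=1 col=5 char='c'
After 3 (b): row=1 col=1 char='s'
After 4 (b): row=0 col=11 char='z'
After 5 (k): row=0 col=11 char='z'
After 6 (l): row=0 col=12 char='e'
After 7 (l): row=0 col=13 char='r'
After 8 (j): row=1 col=13 char='r'
After 9 (h): row=1 col=12 char='i'
After 10 (j): row=2 col=12 char='s'
After 11 ($): row=2 col=15 char='r'
After 12 (w): row=3 col=0 char='t'

Answer: ten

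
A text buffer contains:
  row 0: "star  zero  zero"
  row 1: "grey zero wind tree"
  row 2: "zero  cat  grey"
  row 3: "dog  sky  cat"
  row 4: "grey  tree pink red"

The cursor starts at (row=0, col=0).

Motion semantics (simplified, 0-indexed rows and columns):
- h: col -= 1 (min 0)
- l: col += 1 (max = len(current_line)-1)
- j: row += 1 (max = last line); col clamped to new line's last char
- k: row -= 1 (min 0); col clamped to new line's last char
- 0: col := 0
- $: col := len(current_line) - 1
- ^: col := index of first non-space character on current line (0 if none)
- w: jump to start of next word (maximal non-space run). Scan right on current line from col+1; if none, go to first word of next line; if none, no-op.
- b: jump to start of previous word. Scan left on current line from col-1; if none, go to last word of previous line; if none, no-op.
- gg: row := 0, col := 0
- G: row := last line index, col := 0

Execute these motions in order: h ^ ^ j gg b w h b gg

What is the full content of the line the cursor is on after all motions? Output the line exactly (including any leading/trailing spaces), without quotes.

Answer: star  zero  zero

Derivation:
After 1 (h): row=0 col=0 char='s'
After 2 (^): row=0 col=0 char='s'
After 3 (^): row=0 col=0 char='s'
After 4 (j): row=1 col=0 char='g'
After 5 (gg): row=0 col=0 char='s'
After 6 (b): row=0 col=0 char='s'
After 7 (w): row=0 col=6 char='z'
After 8 (h): row=0 col=5 char='_'
After 9 (b): row=0 col=0 char='s'
After 10 (gg): row=0 col=0 char='s'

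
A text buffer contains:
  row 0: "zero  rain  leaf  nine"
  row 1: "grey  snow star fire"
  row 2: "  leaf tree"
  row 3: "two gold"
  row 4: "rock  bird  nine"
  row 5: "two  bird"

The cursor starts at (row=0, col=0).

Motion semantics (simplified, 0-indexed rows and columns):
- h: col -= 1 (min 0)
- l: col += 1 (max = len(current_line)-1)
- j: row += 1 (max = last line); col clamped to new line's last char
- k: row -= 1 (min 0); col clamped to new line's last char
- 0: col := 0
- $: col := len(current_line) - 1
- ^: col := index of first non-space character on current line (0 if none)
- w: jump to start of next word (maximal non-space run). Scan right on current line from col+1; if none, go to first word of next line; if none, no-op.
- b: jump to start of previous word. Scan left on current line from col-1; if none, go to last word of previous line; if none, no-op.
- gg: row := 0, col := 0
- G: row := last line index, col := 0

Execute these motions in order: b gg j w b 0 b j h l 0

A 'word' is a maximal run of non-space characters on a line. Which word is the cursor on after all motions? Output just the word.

After 1 (b): row=0 col=0 char='z'
After 2 (gg): row=0 col=0 char='z'
After 3 (j): row=1 col=0 char='g'
After 4 (w): row=1 col=6 char='s'
After 5 (b): row=1 col=0 char='g'
After 6 (0): row=1 col=0 char='g'
After 7 (b): row=0 col=18 char='n'
After 8 (j): row=1 col=18 char='r'
After 9 (h): row=1 col=17 char='i'
After 10 (l): row=1 col=18 char='r'
After 11 (0): row=1 col=0 char='g'

Answer: grey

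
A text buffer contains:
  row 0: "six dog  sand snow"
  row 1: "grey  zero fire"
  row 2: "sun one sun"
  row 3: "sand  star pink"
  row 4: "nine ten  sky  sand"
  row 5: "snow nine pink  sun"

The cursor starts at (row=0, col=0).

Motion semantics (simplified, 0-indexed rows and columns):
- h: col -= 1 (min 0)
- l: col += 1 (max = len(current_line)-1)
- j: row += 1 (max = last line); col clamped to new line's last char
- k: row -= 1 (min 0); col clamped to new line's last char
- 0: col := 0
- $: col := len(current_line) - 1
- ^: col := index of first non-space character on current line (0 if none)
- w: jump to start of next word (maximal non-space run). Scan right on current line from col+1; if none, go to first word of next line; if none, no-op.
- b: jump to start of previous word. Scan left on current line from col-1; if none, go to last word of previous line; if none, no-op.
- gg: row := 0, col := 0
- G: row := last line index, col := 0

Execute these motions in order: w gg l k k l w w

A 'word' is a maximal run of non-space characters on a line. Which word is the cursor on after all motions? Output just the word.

After 1 (w): row=0 col=4 char='d'
After 2 (gg): row=0 col=0 char='s'
After 3 (l): row=0 col=1 char='i'
After 4 (k): row=0 col=1 char='i'
After 5 (k): row=0 col=1 char='i'
After 6 (l): row=0 col=2 char='x'
After 7 (w): row=0 col=4 char='d'
After 8 (w): row=0 col=9 char='s'

Answer: sand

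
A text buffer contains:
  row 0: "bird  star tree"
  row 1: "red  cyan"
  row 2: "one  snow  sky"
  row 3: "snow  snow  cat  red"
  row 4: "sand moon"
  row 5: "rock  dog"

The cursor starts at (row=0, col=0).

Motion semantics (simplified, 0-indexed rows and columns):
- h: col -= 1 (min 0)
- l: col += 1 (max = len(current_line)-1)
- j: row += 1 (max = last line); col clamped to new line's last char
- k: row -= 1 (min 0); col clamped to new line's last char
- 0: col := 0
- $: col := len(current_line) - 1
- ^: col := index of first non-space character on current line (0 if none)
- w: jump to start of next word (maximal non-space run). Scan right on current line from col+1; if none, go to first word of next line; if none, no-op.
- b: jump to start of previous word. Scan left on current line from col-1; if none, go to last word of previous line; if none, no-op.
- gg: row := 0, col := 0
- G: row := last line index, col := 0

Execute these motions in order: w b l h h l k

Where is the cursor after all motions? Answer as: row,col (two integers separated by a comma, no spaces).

Answer: 0,1

Derivation:
After 1 (w): row=0 col=6 char='s'
After 2 (b): row=0 col=0 char='b'
After 3 (l): row=0 col=1 char='i'
After 4 (h): row=0 col=0 char='b'
After 5 (h): row=0 col=0 char='b'
After 6 (l): row=0 col=1 char='i'
After 7 (k): row=0 col=1 char='i'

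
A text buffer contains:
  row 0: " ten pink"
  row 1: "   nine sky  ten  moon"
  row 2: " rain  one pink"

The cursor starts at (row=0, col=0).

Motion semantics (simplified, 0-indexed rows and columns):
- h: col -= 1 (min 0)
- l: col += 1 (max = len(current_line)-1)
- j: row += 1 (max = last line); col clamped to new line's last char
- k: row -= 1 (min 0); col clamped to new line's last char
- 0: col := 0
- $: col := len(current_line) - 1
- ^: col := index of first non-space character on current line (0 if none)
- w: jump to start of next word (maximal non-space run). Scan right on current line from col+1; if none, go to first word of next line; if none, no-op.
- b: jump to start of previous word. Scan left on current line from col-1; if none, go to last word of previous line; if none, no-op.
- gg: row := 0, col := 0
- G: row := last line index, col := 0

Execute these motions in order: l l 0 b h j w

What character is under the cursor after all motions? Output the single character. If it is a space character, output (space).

After 1 (l): row=0 col=1 char='t'
After 2 (l): row=0 col=2 char='e'
After 3 (0): row=0 col=0 char='_'
After 4 (b): row=0 col=0 char='_'
After 5 (h): row=0 col=0 char='_'
After 6 (j): row=1 col=0 char='_'
After 7 (w): row=1 col=3 char='n'

Answer: n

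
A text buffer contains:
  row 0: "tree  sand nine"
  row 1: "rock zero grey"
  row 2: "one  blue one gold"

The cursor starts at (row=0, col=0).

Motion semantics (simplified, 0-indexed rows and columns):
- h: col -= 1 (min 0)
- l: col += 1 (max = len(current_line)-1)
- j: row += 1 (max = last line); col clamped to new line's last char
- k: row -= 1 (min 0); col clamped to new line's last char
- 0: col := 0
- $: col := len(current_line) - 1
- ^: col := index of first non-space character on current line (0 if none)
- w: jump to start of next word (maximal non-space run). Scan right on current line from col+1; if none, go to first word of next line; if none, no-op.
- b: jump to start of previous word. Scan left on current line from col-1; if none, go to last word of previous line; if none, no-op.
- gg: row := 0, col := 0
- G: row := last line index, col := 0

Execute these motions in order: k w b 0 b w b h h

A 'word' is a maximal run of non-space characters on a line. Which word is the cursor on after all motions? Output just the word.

Answer: tree

Derivation:
After 1 (k): row=0 col=0 char='t'
After 2 (w): row=0 col=6 char='s'
After 3 (b): row=0 col=0 char='t'
After 4 (0): row=0 col=0 char='t'
After 5 (b): row=0 col=0 char='t'
After 6 (w): row=0 col=6 char='s'
After 7 (b): row=0 col=0 char='t'
After 8 (h): row=0 col=0 char='t'
After 9 (h): row=0 col=0 char='t'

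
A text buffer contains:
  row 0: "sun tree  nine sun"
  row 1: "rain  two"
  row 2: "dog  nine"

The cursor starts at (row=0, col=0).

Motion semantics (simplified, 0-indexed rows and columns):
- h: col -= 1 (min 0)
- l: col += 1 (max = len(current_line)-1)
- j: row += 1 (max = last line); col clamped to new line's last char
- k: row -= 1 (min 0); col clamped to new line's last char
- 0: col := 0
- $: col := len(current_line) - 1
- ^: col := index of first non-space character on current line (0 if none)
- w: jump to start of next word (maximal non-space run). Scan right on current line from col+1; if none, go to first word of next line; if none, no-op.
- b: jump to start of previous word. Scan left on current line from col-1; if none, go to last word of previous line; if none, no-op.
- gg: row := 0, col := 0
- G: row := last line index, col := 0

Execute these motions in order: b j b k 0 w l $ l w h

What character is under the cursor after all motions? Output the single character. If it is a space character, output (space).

After 1 (b): row=0 col=0 char='s'
After 2 (j): row=1 col=0 char='r'
After 3 (b): row=0 col=15 char='s'
After 4 (k): row=0 col=15 char='s'
After 5 (0): row=0 col=0 char='s'
After 6 (w): row=0 col=4 char='t'
After 7 (l): row=0 col=5 char='r'
After 8 ($): row=0 col=17 char='n'
After 9 (l): row=0 col=17 char='n'
After 10 (w): row=1 col=0 char='r'
After 11 (h): row=1 col=0 char='r'

Answer: r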